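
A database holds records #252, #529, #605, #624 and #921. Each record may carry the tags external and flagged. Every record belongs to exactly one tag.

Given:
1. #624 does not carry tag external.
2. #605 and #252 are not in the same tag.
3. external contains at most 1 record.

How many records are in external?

1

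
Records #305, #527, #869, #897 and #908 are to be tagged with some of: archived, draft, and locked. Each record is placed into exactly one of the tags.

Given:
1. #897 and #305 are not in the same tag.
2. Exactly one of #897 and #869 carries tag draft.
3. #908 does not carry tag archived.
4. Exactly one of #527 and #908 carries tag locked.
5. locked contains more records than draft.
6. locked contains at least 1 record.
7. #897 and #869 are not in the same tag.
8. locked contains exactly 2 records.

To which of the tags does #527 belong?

#527: archived

From (3): #908 ∉ archived.
Suppose #527 ∉ archived: no assignment then satisfies all the clues, so #527 ∈ archived.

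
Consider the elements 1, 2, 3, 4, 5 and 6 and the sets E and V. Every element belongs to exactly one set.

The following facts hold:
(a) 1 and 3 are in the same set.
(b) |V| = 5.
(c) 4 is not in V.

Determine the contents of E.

From (c): 4 ∉ V.
(b): only 5 candidates remain for V, so all are in.
Only one set left: 4 ∈ E.

E = {4}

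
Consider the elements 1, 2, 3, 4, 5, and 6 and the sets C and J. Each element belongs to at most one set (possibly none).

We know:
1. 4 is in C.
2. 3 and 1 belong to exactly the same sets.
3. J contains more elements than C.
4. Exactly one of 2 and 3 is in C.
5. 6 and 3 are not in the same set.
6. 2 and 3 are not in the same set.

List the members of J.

J = {1, 3, 5}

From (1): 4 ∈ C.
Suppose 1 ∉ J: no assignment then satisfies all the clues, so 1 ∈ J.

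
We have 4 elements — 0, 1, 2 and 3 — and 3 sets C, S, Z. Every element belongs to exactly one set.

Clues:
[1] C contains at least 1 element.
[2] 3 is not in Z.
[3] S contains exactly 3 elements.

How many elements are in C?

1

From (2): 3 ∉ Z.
Suppose 0 ∈ Z: no assignment then satisfies all the clues, so 0 ∉ Z.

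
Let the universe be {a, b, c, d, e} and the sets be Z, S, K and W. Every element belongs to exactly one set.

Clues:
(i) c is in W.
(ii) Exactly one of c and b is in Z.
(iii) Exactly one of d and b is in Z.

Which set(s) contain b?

b: Z

From (i): c ∈ W.
(ii) (exactly one): b ∈ Z.
(iii) (exactly one): d ∉ Z.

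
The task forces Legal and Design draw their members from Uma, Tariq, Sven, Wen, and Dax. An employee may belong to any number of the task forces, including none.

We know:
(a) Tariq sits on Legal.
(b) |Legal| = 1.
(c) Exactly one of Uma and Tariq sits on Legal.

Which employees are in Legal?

Legal = {Tariq}

From (a): Tariq ∈ Legal.
(b): Legal already has 1, so the rest are out.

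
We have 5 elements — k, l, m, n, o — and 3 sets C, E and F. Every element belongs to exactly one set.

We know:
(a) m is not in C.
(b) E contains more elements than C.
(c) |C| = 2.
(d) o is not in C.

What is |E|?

3

From (a): m ∉ C.
From (d): o ∉ C.
Suppose k ∈ F: no assignment then satisfies all the clues, so k ∉ F.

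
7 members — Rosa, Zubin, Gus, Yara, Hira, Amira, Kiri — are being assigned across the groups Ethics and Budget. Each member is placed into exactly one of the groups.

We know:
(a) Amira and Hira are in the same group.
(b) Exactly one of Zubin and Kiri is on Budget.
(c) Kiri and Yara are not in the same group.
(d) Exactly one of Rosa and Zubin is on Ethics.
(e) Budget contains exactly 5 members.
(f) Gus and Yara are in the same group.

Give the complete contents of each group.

Ethics = {Kiri, Rosa}; Budget = {Amira, Gus, Hira, Yara, Zubin}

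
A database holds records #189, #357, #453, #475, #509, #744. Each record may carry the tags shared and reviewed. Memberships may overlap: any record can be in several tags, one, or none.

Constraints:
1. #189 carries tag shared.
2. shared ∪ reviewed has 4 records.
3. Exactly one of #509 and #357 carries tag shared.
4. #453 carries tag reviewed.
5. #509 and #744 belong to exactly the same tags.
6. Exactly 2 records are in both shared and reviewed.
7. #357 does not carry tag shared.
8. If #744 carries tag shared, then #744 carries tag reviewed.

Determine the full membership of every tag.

shared = {#189, #509, #744}; reviewed = {#453, #509, #744}

From (1): #189 ∈ shared.
From (4): #453 ∈ reviewed.
From (7): #357 ∉ shared.
(3) (exactly one): #509 ∈ shared.
(5): #744 matches #509: #744 ∈ shared.
(8): #744 ∈ reviewed.
(5): #509 matches #744: #509 ∈ reviewed.
Suppose #189 ∈ reviewed: no assignment then satisfies all the clues, so #189 ∉ reviewed.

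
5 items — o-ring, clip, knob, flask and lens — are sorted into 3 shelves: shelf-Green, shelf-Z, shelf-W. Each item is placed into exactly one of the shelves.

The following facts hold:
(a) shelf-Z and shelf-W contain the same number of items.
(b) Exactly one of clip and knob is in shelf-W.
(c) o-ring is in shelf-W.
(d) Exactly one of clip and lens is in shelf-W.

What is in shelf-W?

shelf-W = {clip, o-ring}

From (c): o-ring ∈ shelf-W.
Suppose clip ∉ shelf-W: no assignment then satisfies all the clues, so clip ∈ shelf-W.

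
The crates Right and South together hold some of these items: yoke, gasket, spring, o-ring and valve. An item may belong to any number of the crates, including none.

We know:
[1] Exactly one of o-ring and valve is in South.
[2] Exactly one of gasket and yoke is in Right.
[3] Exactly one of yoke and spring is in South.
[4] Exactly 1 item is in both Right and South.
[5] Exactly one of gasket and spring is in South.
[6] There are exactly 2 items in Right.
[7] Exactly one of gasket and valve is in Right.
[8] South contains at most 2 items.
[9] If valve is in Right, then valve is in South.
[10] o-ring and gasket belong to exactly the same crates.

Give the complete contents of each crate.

Right = {valve, yoke}; South = {spring, valve}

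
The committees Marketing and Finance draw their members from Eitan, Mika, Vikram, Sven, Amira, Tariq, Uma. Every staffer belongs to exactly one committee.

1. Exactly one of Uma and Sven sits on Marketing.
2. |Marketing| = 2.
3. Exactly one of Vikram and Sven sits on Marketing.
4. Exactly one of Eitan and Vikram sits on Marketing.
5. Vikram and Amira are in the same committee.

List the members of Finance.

Finance = {Amira, Mika, Tariq, Uma, Vikram}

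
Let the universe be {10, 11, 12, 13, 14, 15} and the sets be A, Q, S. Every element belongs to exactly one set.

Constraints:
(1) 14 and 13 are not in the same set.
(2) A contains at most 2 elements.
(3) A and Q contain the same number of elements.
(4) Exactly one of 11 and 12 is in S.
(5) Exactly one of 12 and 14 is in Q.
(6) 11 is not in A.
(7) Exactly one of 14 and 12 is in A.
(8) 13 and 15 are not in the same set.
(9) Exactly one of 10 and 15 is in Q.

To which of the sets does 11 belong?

11: S

From (6): 11 ∉ A.
Suppose 11 ∈ Q: no assignment then satisfies all the clues, so 11 ∉ Q.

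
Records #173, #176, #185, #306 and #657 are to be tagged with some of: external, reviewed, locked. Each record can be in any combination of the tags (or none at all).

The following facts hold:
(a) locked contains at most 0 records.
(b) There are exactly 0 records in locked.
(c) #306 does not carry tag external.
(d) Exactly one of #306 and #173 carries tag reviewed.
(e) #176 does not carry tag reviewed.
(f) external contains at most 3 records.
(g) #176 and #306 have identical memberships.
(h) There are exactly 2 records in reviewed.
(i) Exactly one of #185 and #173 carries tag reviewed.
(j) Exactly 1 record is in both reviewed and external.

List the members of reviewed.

reviewed = {#173, #657}

From (c): #306 ∉ external.
From (e): #176 ∉ reviewed.
(a): locked already has 0, so the rest are out.
(g): #176 matches #306: #176 ∉ external.
(g): #306 matches #176: #306 ∉ reviewed.
(d) (exactly one): #173 ∈ reviewed.
(i) (exactly one): #185 ∉ reviewed.
(h): only 2 candidates remain for reviewed, so all are in.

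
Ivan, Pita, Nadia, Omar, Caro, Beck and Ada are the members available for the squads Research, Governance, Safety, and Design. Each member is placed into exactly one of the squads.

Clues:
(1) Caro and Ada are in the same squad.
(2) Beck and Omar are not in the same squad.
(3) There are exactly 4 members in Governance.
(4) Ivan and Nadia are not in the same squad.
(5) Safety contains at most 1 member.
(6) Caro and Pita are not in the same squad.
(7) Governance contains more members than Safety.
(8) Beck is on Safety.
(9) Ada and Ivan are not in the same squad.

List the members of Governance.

Governance = {Ada, Caro, Nadia, Omar}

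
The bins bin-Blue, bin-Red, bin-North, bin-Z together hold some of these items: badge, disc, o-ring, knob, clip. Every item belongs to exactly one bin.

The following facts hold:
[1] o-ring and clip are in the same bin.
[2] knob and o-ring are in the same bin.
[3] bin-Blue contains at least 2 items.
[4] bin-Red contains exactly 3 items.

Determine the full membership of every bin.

bin-Blue = {badge, disc}; bin-Red = {clip, knob, o-ring}; bin-North = {}; bin-Z = {}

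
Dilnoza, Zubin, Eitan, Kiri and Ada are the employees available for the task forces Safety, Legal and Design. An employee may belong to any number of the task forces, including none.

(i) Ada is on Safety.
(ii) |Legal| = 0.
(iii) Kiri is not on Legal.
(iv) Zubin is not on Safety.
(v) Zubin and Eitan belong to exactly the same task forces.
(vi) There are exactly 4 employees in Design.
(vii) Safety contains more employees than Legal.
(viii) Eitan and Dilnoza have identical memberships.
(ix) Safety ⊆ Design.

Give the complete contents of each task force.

Safety = {Ada}; Legal = {}; Design = {Ada, Dilnoza, Eitan, Zubin}

From (i): Ada ∈ Safety.
From (iii): Kiri ∉ Legal.
From (iv): Zubin ∉ Safety.
(ii): Legal already has 0, so the rest are out.
(v): Eitan matches Zubin: Eitan ∉ Safety.
(viii): Dilnoza matches Eitan: Dilnoza ∉ Safety.
(ix) with Ada ∈ Safety: Ada ∈ Design.
Suppose Dilnoza ∉ Design: no assignment then satisfies all the clues, so Dilnoza ∈ Design.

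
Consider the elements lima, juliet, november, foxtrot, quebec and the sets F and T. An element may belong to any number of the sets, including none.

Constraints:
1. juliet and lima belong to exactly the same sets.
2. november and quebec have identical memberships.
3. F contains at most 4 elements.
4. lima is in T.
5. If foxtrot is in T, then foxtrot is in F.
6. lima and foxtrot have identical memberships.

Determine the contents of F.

F = {foxtrot, juliet, lima}

From (4): lima ∈ T.
(1): juliet matches lima: juliet ∈ T.
(6): foxtrot matches lima: foxtrot ∈ T.
(5): foxtrot ∈ F.
(6): lima matches foxtrot: lima ∈ F.
(1): juliet matches lima: juliet ∈ F.
Suppose november ∈ F: no assignment then satisfies all the clues, so november ∉ F.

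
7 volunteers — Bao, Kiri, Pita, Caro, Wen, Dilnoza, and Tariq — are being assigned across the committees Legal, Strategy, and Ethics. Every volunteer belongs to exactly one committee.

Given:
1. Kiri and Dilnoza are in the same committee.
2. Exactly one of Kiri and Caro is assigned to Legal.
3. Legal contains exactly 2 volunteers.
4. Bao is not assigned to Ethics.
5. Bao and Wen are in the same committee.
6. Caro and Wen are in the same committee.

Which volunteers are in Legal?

From (4): Bao ∉ Ethics.
(5): Wen matches Bao: Wen ∉ Ethics.
(6): Caro matches Wen: Caro ∉ Ethics.
Suppose Bao ∈ Legal: no assignment then satisfies all the clues, so Bao ∉ Legal.

Legal = {Dilnoza, Kiri}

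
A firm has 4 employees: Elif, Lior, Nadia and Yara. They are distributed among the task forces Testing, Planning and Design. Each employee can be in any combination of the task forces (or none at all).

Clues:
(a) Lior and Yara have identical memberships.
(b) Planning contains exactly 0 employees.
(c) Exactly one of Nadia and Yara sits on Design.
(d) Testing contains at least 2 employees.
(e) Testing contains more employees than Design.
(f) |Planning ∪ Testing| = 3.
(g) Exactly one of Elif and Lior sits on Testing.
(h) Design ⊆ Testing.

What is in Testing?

Testing = {Lior, Nadia, Yara}

(b): Planning already has 0, so the rest are out.
Suppose Elif ∈ Testing: no assignment then satisfies all the clues, so Elif ∉ Testing.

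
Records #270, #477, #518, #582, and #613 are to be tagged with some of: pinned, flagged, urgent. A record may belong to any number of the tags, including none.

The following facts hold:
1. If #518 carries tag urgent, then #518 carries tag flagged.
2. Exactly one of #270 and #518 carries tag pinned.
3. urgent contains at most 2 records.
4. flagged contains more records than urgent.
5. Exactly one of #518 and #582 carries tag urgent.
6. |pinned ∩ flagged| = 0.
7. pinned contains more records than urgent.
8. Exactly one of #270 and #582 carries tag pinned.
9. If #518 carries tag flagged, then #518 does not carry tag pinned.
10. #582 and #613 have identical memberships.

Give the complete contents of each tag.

pinned = {#270, #477}; flagged = {#518, #582, #613}; urgent = {#518}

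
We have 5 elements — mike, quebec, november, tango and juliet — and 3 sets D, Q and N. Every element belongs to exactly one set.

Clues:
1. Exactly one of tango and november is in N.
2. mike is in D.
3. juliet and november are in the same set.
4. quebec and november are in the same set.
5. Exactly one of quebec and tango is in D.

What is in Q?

From (2): mike ∈ D.
Suppose quebec ∈ Q: no assignment then satisfies all the clues, so quebec ∉ Q.

Q = {}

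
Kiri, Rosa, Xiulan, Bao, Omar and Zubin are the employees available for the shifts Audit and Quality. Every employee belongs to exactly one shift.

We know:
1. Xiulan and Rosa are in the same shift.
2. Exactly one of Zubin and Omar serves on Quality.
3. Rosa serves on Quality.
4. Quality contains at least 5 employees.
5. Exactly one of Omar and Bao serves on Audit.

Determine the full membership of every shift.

Audit = {Omar}; Quality = {Bao, Kiri, Rosa, Xiulan, Zubin}

From (3): Rosa ∈ Quality.
(1): Xiulan matches Rosa: Xiulan ∉ Audit.
(1): Xiulan matches Rosa: Xiulan ∈ Quality.
Suppose Kiri ∈ Audit: no assignment then satisfies all the clues, so Kiri ∉ Audit.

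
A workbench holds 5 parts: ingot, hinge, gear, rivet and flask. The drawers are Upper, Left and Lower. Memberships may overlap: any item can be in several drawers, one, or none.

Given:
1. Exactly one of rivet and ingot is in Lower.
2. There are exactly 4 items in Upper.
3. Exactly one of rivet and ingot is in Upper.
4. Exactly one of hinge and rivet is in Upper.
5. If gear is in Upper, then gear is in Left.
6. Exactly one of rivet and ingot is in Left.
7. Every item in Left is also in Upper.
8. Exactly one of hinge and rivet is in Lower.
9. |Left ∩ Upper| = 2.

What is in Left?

Left = {gear, ingot}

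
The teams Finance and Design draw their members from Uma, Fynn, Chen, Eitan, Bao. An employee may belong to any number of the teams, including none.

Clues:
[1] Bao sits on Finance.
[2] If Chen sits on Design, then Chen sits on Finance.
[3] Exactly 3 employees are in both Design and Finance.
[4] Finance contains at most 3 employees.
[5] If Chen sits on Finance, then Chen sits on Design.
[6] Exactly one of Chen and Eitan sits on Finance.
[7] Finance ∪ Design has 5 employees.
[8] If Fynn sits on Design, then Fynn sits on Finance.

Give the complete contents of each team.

Finance = {Bao, Chen, Fynn}; Design = {Bao, Chen, Eitan, Fynn, Uma}

From (1): Bao ∈ Finance.
Suppose Uma ∈ Finance: no assignment then satisfies all the clues, so Uma ∉ Finance.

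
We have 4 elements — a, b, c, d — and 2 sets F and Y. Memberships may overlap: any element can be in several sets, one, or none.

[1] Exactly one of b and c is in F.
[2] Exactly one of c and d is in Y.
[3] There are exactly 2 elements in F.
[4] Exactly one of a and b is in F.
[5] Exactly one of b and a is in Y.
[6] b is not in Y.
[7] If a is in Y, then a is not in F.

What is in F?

F = {b, d}

From (6): b ∉ Y.
(5) (exactly one): a ∈ Y.
(7): a ∉ F.
(4) (exactly one): b ∈ F.
(1) (exactly one): c ∉ F.
(3): only 2 candidates remain for F, so all are in.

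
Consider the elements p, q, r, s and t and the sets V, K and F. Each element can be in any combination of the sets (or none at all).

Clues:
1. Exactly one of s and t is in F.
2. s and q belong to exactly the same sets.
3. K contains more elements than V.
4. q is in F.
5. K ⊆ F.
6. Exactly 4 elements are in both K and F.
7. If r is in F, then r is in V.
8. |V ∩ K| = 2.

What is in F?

F = {p, q, r, s}

From (4): q ∈ F.
(2): s matches q: s ∈ F.
(1) (exactly one): t ∉ F.
(5) contrapositive: t ∉ K.
Suppose p ∉ F: no assignment then satisfies all the clues, so p ∈ F.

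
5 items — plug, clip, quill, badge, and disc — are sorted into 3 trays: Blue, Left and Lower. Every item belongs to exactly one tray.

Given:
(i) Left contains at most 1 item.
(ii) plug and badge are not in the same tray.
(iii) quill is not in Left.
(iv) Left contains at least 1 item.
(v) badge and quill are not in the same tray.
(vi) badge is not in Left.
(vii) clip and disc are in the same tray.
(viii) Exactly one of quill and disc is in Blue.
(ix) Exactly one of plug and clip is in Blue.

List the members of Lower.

From (iii): quill ∉ Left.
From (vi): badge ∉ Left.
Suppose plug ∈ Lower: no assignment then satisfies all the clues, so plug ∉ Lower.

Lower = {quill}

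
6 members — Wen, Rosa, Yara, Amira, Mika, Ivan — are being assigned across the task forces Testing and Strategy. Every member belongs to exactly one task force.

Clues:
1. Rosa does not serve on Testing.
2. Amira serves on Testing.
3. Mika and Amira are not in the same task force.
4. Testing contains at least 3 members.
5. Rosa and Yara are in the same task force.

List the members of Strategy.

From (1): Rosa ∉ Testing.
From (2): Amira ∈ Testing.
(3): Mika ∉ Testing.
(5): Yara matches Rosa: Yara ∉ Testing.
Only one task force left: Rosa ∈ Strategy.
Only one task force left: Yara ∈ Strategy.
Only one task force left: Mika ∈ Strategy.
(4): only 3 candidates remain for Testing, so all are in.

Strategy = {Mika, Rosa, Yara}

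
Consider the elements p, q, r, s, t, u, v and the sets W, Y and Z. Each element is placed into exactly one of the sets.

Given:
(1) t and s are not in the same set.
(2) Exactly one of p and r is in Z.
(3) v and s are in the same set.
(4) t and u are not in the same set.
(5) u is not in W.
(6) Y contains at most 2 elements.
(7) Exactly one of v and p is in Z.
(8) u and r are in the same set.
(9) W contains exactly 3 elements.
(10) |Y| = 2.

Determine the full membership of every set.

W = {q, s, v}; Y = {r, u}; Z = {p, t}

From (5): u ∉ W.
(8): r matches u: r ∉ W.
Suppose p ∈ W: no assignment then satisfies all the clues, so p ∉ W.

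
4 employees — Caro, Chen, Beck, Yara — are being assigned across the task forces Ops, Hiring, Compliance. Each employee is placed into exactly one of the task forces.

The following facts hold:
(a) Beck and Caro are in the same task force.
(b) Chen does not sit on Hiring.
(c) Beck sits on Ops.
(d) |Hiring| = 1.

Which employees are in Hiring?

Hiring = {Yara}

From (b): Chen ∉ Hiring.
From (c): Beck ∈ Ops.
(a): Caro matches Beck: Caro ∈ Ops.
(d): only 1 candidates remain for Hiring, so all are in.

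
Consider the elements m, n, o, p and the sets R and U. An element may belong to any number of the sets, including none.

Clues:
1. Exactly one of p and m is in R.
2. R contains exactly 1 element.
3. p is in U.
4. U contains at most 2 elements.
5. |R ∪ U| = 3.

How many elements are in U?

2

From (3): p ∈ U.
Suppose m ∉ R: no assignment then satisfies all the clues, so m ∈ R.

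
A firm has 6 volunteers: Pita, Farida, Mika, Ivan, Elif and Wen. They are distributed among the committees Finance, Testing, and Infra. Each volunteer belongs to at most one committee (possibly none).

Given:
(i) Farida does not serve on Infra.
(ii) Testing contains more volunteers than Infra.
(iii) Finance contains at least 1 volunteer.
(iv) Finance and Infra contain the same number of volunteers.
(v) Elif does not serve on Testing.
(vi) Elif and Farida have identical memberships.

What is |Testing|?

From (i): Farida ∉ Infra.
From (v): Elif ∉ Testing.
(vi): Farida matches Elif: Farida ∉ Testing.
(vi): Elif matches Farida: Elif ∉ Infra.
Suppose Farida ∈ Finance: no assignment then satisfies all the clues, so Farida ∉ Finance.

2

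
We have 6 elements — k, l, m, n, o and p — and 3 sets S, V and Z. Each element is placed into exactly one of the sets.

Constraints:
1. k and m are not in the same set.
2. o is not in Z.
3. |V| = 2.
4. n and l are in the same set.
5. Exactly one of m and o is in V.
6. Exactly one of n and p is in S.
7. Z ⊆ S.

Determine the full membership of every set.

S = {k, l, n, o}; V = {m, p}; Z = {}

From (2): o ∉ Z.
Suppose k ∉ S: no assignment then satisfies all the clues, so k ∈ S.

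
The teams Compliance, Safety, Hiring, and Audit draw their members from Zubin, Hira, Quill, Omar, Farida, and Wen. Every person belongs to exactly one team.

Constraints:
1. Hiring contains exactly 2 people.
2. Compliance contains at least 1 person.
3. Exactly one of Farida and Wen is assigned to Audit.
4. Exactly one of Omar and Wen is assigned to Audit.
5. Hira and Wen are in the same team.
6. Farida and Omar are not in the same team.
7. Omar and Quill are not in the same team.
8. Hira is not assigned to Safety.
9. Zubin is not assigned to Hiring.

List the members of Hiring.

Hiring = {Farida, Quill}

From (8): Hira ∉ Safety.
From (9): Zubin ∉ Hiring.
(5): Wen matches Hira: Wen ∉ Safety.
Suppose Hira ∈ Hiring: no assignment then satisfies all the clues, so Hira ∉ Hiring.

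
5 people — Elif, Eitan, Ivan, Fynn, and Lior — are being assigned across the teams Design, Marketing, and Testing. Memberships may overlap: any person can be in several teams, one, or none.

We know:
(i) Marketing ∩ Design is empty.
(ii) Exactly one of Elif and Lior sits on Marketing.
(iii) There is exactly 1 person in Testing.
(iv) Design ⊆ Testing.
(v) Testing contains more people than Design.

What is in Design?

Design = {}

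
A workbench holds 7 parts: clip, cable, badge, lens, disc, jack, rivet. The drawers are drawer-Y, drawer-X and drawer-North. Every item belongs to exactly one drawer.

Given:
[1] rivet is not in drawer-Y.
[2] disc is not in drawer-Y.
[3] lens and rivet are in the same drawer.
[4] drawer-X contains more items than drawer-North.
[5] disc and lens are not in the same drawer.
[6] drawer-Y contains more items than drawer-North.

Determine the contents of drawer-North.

drawer-North = {disc}

From (1): rivet ∉ drawer-Y.
From (2): disc ∉ drawer-Y.
(3): lens matches rivet: lens ∉ drawer-Y.
Suppose clip ∈ drawer-North: no assignment then satisfies all the clues, so clip ∉ drawer-North.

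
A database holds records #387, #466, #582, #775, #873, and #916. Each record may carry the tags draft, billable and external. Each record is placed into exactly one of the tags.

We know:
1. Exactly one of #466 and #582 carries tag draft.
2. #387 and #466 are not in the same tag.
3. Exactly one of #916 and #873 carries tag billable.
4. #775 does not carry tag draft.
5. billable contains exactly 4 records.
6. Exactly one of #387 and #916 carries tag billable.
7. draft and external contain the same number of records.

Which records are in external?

external = {#916}

From (4): #775 ∉ draft.
Suppose #387 ∈ external: no assignment then satisfies all the clues, so #387 ∉ external.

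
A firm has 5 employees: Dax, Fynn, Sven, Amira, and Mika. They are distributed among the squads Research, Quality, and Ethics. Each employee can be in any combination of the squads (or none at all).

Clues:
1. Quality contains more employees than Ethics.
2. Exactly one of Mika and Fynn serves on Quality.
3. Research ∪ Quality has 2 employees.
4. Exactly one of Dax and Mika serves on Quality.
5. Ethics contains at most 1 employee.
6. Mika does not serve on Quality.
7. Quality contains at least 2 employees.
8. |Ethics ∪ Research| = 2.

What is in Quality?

From (6): Mika ∉ Quality.
(2) (exactly one): Fynn ∈ Quality.
(4) (exactly one): Dax ∈ Quality.
Suppose Sven ∈ Quality: no assignment then satisfies all the clues, so Sven ∉ Quality.

Quality = {Dax, Fynn}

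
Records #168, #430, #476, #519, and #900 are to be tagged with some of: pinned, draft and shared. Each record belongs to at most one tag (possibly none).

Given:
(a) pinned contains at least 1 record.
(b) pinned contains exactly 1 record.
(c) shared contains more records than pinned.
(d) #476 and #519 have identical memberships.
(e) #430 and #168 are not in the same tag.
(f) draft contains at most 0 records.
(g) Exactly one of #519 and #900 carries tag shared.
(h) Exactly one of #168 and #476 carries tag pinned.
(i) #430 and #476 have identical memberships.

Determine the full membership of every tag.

pinned = {#168}; draft = {}; shared = {#430, #476, #519}

(f): draft already has 0, so the rest are out.
Suppose #168 ∉ pinned: no assignment then satisfies all the clues, so #168 ∈ pinned.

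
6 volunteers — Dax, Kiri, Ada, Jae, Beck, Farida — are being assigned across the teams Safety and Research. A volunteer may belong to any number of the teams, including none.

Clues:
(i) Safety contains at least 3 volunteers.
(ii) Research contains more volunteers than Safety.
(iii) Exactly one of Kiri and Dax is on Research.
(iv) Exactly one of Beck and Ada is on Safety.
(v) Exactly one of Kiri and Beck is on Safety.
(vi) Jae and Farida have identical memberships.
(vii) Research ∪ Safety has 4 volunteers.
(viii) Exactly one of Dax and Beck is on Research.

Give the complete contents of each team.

Safety = {Beck, Farida, Jae}; Research = {Beck, Farida, Jae, Kiri}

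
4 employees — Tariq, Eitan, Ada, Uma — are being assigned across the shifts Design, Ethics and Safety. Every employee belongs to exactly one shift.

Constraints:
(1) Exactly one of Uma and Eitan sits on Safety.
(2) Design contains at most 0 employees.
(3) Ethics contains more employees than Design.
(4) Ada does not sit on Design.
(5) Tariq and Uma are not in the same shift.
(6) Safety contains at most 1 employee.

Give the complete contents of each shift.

From (4): Ada ∉ Design.
(2): Design already has 0, so the rest are out.
Suppose Tariq ∉ Ethics: no assignment then satisfies all the clues, so Tariq ∈ Ethics.

Design = {}; Ethics = {Ada, Eitan, Tariq}; Safety = {Uma}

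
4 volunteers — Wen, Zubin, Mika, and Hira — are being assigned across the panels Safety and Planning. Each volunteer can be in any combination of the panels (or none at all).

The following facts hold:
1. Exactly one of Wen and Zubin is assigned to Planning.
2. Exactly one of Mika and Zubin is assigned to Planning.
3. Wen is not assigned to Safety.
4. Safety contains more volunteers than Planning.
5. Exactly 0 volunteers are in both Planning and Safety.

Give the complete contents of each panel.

Safety = {Hira, Mika}; Planning = {Zubin}

From (3): Wen ∉ Safety.
Suppose Wen ∈ Planning: no assignment then satisfies all the clues, so Wen ∉ Planning.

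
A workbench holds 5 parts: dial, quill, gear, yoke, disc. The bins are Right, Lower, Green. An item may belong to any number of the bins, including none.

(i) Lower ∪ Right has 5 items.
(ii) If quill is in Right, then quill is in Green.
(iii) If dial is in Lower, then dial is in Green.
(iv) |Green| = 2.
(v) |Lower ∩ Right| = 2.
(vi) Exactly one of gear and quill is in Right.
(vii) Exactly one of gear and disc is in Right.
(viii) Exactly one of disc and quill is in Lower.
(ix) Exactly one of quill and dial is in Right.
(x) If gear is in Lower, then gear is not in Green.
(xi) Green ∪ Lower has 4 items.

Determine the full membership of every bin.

Right = {disc, quill, yoke}; Lower = {dial, gear, quill, yoke}; Green = {dial, quill}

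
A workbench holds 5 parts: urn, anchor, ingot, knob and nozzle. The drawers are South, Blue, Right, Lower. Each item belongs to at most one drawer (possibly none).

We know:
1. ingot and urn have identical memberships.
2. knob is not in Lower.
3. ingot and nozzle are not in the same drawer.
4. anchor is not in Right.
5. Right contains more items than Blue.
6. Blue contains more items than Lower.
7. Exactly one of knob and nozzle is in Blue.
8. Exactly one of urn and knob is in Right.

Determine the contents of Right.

Right = {ingot, urn}

From (2): knob ∉ Lower.
From (4): anchor ∉ Right.
Suppose urn ∉ Right: no assignment then satisfies all the clues, so urn ∈ Right.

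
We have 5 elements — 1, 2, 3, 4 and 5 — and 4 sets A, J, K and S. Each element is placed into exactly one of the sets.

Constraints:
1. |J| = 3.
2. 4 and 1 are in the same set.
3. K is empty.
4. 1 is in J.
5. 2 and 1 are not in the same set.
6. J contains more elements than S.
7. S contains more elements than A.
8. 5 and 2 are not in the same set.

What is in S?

S = {2, 3}

From (4): 1 ∈ J.
(2): 4 matches 1: 4 ∉ A.
(2): 4 matches 1: 4 ∈ J.
(3): K already has 0, so the rest are out.
(5): 2 ∉ J.
Suppose 2 ∉ S: no assignment then satisfies all the clues, so 2 ∈ S.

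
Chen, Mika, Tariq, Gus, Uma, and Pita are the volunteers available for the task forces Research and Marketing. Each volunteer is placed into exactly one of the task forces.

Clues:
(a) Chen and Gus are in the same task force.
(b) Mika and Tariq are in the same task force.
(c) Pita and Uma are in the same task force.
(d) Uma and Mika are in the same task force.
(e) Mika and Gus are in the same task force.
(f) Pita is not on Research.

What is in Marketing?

From (f): Pita ∉ Research.
(c): Uma matches Pita: Uma ∉ Research.
(d): Mika matches Uma: Mika ∉ Research.
(e): Gus matches Mika: Gus ∉ Research.
Only one task force left: Mika ∈ Marketing.
Only one task force left: Gus ∈ Marketing.
Only one task force left: Uma ∈ Marketing.
Only one task force left: Pita ∈ Marketing.
(a): Chen matches Gus: Chen ∉ Research.
(a): Chen matches Gus: Chen ∈ Marketing.
(b): Tariq matches Mika: Tariq ∉ Research.
(b): Tariq matches Mika: Tariq ∈ Marketing.

Marketing = {Chen, Gus, Mika, Pita, Tariq, Uma}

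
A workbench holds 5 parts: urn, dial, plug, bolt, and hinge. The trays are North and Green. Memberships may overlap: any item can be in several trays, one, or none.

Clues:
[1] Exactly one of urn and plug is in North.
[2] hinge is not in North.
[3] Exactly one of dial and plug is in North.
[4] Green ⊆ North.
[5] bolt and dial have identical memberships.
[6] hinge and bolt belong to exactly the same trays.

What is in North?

From (2): hinge ∉ North.
(4) contrapositive: hinge ∉ Green.
(6): bolt matches hinge: bolt ∉ North.
(6): bolt matches hinge: bolt ∉ Green.
(5): dial matches bolt: dial ∉ North.
(5): dial matches bolt: dial ∉ Green.
(3) (exactly one): plug ∈ North.
(1) (exactly one): urn ∉ North.
(4) contrapositive: urn ∉ Green.

North = {plug}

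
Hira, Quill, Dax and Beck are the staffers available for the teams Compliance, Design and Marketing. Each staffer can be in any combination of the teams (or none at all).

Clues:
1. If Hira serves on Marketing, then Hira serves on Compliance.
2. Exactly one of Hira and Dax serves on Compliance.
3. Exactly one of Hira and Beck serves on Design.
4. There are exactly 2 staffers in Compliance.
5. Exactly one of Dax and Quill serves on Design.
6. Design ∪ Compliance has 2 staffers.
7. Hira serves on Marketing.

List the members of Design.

Design = {Hira, Quill}

From (7): Hira ∈ Marketing.
(1): Hira ∈ Compliance.
(2) (exactly one): Dax ∉ Compliance.
Suppose Hira ∉ Design: no assignment then satisfies all the clues, so Hira ∈ Design.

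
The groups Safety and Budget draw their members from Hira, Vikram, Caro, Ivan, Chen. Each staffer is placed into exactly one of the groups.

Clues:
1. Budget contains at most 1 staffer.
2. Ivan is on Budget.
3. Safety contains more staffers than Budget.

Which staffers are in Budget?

Budget = {Ivan}

From (2): Ivan ∈ Budget.
(1): Budget already has 1, so the rest are out.
Only one group left: Hira ∈ Safety.
Only one group left: Vikram ∈ Safety.
Only one group left: Caro ∈ Safety.
Only one group left: Chen ∈ Safety.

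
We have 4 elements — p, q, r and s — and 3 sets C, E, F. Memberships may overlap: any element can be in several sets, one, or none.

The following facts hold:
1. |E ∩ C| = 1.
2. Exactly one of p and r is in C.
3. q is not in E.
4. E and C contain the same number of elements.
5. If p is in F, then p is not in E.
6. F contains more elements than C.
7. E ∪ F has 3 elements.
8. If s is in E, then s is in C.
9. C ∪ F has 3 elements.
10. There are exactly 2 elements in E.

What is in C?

C = {p, s}

From (3): q ∉ E.
Suppose p ∉ C: no assignment then satisfies all the clues, so p ∈ C.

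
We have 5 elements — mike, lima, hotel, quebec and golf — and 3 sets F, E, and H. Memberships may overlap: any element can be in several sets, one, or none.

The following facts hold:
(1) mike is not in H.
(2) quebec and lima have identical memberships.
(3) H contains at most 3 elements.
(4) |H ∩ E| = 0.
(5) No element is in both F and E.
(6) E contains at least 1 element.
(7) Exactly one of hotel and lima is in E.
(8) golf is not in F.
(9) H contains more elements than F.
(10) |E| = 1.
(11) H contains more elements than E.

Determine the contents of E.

E = {hotel}

From (1): mike ∉ H.
From (8): golf ∉ F.
Suppose mike ∈ E: no assignment then satisfies all the clues, so mike ∉ E.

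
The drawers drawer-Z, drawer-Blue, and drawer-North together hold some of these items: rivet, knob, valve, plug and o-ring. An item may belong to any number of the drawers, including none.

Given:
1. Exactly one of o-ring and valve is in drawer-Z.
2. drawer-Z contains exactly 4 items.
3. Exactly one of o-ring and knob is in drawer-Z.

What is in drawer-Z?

drawer-Z = {knob, plug, rivet, valve}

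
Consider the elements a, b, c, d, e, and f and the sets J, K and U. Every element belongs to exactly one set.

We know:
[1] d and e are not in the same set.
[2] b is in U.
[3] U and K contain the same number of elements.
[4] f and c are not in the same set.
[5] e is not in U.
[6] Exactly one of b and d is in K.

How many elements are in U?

2

From (2): b ∈ U.
From (5): e ∉ U.
(6) (exactly one): d ∈ K.
(1): e ∉ K.
Only one set left: e ∈ J.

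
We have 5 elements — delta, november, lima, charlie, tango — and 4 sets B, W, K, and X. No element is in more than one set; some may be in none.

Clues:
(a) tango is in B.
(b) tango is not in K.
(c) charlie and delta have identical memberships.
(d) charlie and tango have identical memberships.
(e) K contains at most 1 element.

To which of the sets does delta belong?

delta: B

From (a): tango ∈ B.
(d): charlie matches tango: charlie ∈ B.
(c): delta matches charlie: delta ∈ B.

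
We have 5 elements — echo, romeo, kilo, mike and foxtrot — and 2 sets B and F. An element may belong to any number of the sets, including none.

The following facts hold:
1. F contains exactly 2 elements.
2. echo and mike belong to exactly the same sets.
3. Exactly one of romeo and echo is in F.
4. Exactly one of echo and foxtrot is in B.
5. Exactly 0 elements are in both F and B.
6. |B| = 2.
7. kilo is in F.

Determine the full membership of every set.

B = {echo, mike}; F = {kilo, romeo}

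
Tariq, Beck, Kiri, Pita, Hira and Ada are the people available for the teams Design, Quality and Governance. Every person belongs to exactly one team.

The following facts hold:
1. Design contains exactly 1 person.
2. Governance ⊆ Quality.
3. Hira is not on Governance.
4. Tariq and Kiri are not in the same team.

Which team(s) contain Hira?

Hira: Quality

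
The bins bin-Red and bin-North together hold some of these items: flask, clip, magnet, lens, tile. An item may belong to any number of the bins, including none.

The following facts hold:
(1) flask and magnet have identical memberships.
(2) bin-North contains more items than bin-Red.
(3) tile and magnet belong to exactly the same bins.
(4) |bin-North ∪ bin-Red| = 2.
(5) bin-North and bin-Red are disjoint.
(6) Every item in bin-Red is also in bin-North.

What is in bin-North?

bin-North = {clip, lens}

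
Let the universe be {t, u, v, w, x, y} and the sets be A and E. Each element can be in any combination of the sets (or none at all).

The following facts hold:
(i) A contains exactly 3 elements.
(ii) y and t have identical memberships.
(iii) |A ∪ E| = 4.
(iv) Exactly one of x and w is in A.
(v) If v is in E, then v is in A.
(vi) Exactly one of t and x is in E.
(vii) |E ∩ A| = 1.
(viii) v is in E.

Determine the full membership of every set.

From (viii): v ∈ E.
(v): v ∈ A.
Suppose t ∈ A: no assignment then satisfies all the clues, so t ∉ A.

A = {u, v, w}; E = {v, x}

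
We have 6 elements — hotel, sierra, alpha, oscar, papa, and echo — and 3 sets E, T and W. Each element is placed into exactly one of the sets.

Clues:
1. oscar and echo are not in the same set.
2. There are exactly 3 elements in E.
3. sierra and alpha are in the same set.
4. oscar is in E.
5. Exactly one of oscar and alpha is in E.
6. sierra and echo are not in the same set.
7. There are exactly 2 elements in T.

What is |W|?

From (4): oscar ∈ E.
(1): echo ∉ E.
(5) (exactly one): alpha ∉ E.
(3): sierra matches alpha: sierra ∉ E.
(2): only 3 candidates remain for E, so all are in.
Suppose sierra ∉ T: no assignment then satisfies all the clues, so sierra ∈ T.

1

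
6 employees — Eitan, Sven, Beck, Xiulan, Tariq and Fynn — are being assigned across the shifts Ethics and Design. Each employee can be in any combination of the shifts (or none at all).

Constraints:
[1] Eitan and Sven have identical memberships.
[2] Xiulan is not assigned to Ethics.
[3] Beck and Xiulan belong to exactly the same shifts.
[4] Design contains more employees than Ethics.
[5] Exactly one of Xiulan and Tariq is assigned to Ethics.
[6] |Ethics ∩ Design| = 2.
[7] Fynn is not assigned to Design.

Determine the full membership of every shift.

Ethics = {Eitan, Sven, Tariq}; Design = {Beck, Eitan, Sven, Xiulan}

From (2): Xiulan ∉ Ethics.
From (7): Fynn ∉ Design.
(3): Beck matches Xiulan: Beck ∉ Ethics.
(5) (exactly one): Tariq ∈ Ethics.
Suppose Eitan ∉ Ethics: no assignment then satisfies all the clues, so Eitan ∈ Ethics.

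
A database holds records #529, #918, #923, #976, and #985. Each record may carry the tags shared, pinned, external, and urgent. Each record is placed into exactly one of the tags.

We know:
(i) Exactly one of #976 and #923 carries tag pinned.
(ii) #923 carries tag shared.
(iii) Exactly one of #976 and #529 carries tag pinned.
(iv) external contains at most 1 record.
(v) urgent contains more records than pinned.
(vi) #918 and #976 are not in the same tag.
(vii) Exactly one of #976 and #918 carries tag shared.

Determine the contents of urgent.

urgent = {#529, #985}

From (ii): #923 ∈ shared.
(i) (exactly one): #976 ∈ pinned.
(iii) (exactly one): #529 ∉ pinned.
(vi): #918 ∉ pinned.
(vii) (exactly one): #918 ∈ shared.
Suppose #529 ∉ urgent: no assignment then satisfies all the clues, so #529 ∈ urgent.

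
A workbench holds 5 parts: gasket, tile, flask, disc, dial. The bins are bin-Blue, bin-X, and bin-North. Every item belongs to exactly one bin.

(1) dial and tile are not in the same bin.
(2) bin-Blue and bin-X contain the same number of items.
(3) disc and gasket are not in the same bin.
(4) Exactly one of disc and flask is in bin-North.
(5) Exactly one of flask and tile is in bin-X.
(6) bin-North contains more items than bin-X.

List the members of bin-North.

bin-North = {dial, flask, gasket}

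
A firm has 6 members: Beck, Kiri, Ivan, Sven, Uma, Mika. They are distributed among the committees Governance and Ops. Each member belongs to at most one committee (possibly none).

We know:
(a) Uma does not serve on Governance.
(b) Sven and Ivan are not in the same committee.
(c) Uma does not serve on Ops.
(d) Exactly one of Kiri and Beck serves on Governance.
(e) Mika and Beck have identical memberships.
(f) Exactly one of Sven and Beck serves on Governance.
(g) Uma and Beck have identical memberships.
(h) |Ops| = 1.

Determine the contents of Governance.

From (a): Uma ∉ Governance.
From (c): Uma ∉ Ops.
(g): Beck matches Uma: Beck ∉ Governance.
(g): Beck matches Uma: Beck ∉ Ops.
(d) (exactly one): Kiri ∈ Governance.
(e): Mika matches Beck: Mika ∉ Governance.
(e): Mika matches Beck: Mika ∉ Ops.
(f) (exactly one): Sven ∈ Governance.
(h): only 1 candidates remain for Ops, so all are in.

Governance = {Kiri, Sven}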